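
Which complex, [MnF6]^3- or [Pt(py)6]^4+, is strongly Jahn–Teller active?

[MnF6]^3-

[MnF6]^3-: Summing ligand charges against the −3 overall charge gives an oxidation state of +3 for manganese. Group 7 minus oxidation state 3 gives a d⁴ configuration. Fluoride is a weak-field ligand for a first-row metal, so the complex is high-spin. The t₂g³e_g¹ (high-spin) configuration has an unevenly filled e_g set; the Jahn–Teller theorem predicts a tetragonal distortion (typically axial elongation) to lift the degeneracy.
[Pt(py)6]^4+: Ligand charges: pyridine is neutral. With an overall charge of +4 the platinum centre must be in the +4 oxidation state. Group 10 minus oxidation state 4 gives a d⁶ configuration. A 5d ion has a large Δₒ and is invariably low-spin. The d⁶ configuration leaves the e_g set evenly filled (or empty) — no strong Jahn–Teller driving force.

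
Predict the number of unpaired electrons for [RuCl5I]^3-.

1

Summing ligand charges against the −3 overall charge gives an oxidation state of +3 for ruthenium.
Group 8 minus oxidation state 3 gives a d⁵ configuration.
The spin state decides the count: a 4d ion has a large Δₒ and is invariably low-spin.
An octahedral low-spin d⁵ ion is t₂g⁵e_g⁰, giving 1 unpaired electron.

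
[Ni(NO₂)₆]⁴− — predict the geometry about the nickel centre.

octahedral

Summing ligand charges against the −4 overall charge gives an oxidation state of +2 for nickel.
Ni sits in group 10, so the d-electron count is 10 − 2 = 8.
With 6 monodentate ligands the coordination number is 6.
Six donors around a single metal centre give an octahedral coordination sphere.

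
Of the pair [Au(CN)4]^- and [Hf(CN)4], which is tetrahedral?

For [Au(CN)4]^-: Each cyanide is −1; balancing the −1 overall charge requires Au(III). Group 11 minus oxidation state 3 gives a d⁸ configuration. A 5d d⁸ ion has a large crystal-field splitting; square planar leaves the high-energy d_{x²−y²} orbital empty and maximises CFSE. → square planar.
For [Hf(CN)4]: Ligand charges: each cyanide is −1. With an overall charge of 0 the hafnium centre must be in the +4 oxidation state. Group 4 minus oxidation state 4 gives a d⁰ configuration. A d⁰ ion has no crystal-field stabilisation preference between square planar and tetrahedral, so four ligands adopt the sterically favoured tetrahedral geometry. → tetrahedral.

[Hf(CN)4]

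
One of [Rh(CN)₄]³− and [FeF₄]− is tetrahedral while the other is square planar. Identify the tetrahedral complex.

[FeF₄]−

For [Rh(CN)₄]³−: Each cyanide is −1; balancing the −3 overall charge requires Rh(I). Rh sits in group 9, so the d-electron count is 9 − 1 = 8. A 4d d⁸ ion has a large crystal-field splitting; square planar leaves the high-energy d_{x²−y²} orbital empty and maximises CFSE. → square planar.
For [FeF₄]−: Summing ligand charges against the −1 overall charge gives an oxidation state of +3 for iron. Iron is a group-8 element; Fe(III) is therefore d⁵. A high-spin d⁵ ion has zero CFSE in either geometry, so four ligands adopt the sterically favoured tetrahedral geometry. → tetrahedral.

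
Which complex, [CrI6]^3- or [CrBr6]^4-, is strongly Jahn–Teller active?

[CrI6]^3-: Each iodide is −1; balancing the −3 overall charge requires Cr(III). Group 6 minus oxidation state 3 gives a d³ configuration. The d³ configuration leaves the e_g set evenly filled (or empty) — no strong Jahn–Teller driving force.
[CrBr6]^4-: Summing ligand charges against the −4 overall charge gives an oxidation state of +2 for chromium. Chromium is a group-6 element; Cr(II) is therefore d⁴. Bromide is a weak-field ligand for a first-row metal, so the complex is high-spin. The t₂g³e_g¹ (high-spin) configuration has an unevenly filled e_g set; the Jahn–Teller theorem predicts a tetragonal distortion (typically axial elongation) to lift the degeneracy.

[CrBr6]^4-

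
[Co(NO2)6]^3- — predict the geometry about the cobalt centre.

octahedral

Ligand charges: each nitro (N-bound nitrite) is −1. With an overall charge of −3 the cobalt centre must be in the +3 oxidation state.
Cobalt is a group-9 element; Co(III) is therefore d⁶.
With 6 monodentate ligands the coordination number is 6.
Six donors around a single metal centre give an octahedral coordination sphere.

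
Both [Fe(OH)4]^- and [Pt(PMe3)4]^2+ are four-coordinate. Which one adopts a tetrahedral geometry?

For [Fe(OH)4]^-: Each hydroxide is −1; balancing the −1 overall charge requires Fe(III). Iron is a group-8 element; Fe(III) is therefore d⁵. A high-spin d⁵ ion has zero CFSE in either geometry, so four ligands adopt the sterically favoured tetrahedral geometry. → tetrahedral.
For [Pt(PMe3)4]^2+: Ligand charges: trimethylphosphine is neutral. With an overall charge of +2 the platinum centre must be in the +2 oxidation state. Platinum is a group-10 element; Pt(II) is therefore d⁸. A 5d d⁸ ion has a large crystal-field splitting; square planar leaves the high-energy d_{x²−y²} orbital empty and maximises CFSE. → square planar.

[Fe(OH)4]^-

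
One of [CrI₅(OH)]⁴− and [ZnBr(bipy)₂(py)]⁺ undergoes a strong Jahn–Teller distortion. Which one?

[CrI₅(OH)]⁴−: Ligand charges: each iodide is −1; each hydroxide is −1. With an overall charge of −4 the chromium centre must be in the +2 oxidation state. Group 6 minus oxidation state 2 gives a d⁴ configuration. Hydroxide and iodide are weak-field ligands for a first-row metal, so the complex is high-spin. The t₂g³e_g¹ (high-spin) configuration has an unevenly filled e_g set; the Jahn–Teller theorem predicts a tetragonal distortion (typically axial elongation) to lift the degeneracy.
[ZnBr(bipy)₂(py)]⁺: Summing ligand charges against the +1 overall charge gives an oxidation state of +2 for zinc. Zn sits in group 12, so the d-electron count is 12 − 2 = 10. The d¹⁰ configuration leaves the e_g set evenly filled (or empty) — no strong Jahn–Teller driving force.

[CrI₅(OH)]⁴−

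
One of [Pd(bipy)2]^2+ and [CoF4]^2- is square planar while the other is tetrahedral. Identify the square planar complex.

[Pd(bipy)2]^2+

For [Pd(bipy)2]^2+: 2,2′-bipyridine is neutral; balancing the +2 overall charge requires Pd(II). Group 10 minus oxidation state 2 gives a d⁸ configuration. A 4d d⁸ ion has a large crystal-field splitting; square planar leaves the high-energy d_{x²−y²} orbital empty and maximises CFSE. → square planar.
For [CoF4]^2-: Summing ligand charges against the −2 overall charge gives an oxidation state of +2 for cobalt. Co sits in group 9, so the d-electron count is 9 − 2 = 7. For a high-spin 3d d⁷ ion with weak-field ligands the small Δₜ gives little square-planar CFSE advantage, so four ligands adopt the sterically favoured tetrahedral geometry. → tetrahedral.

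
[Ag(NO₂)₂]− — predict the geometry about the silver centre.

linear

Each nitro (N-bound nitrite) is −1; balancing the −1 overall charge requires Ag(I).
Group 11 minus oxidation state 1 gives a d¹⁰ configuration.
With 2 monodentate ligands the coordination number is 2.
A d¹⁰ ion with only two ligands adopts a linear arrangement (sp hybridisation; no CFSE preference).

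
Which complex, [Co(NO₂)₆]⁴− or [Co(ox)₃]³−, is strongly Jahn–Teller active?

[Co(NO₂)₆]⁴−: Each nitro (N-bound nitrite) is −1; balancing the −4 overall charge requires Co(II). Co sits in group 9, so the d-electron count is 9 − 2 = 7. Nitro (N-bound nitrite) is a strong-field ligand (high in the spectrochemical series) for a first-row metal, so the complex is low-spin. The t₂g⁶e_g¹ (low-spin) configuration has an unevenly filled e_g set; the Jahn–Teller theorem predicts a tetragonal distortion (typically axial elongation) to lift the degeneracy.
[Co(ox)₃]³−: Summing ligand charges against the −3 overall charge gives an oxidation state of +3 for cobalt. Co sits in group 9, so the d-electron count is 9 − 3 = 6. Co(III) has an exceptionally large octahedral splitting and is low-spin with essentially every ligand except fluoride. The d⁶ configuration leaves the e_g set evenly filled (or empty) — no strong Jahn–Teller driving force.

[Co(NO₂)₆]⁴−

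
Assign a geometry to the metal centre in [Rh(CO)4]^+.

Summing ligand charges against the +1 overall charge gives an oxidation state of +1 for rhodium.
Rh sits in group 9, so the d-electron count is 9 − 1 = 8.
Coordination number: 4.
A 4d d⁸ ion has a large crystal-field splitting; square planar leaves the high-energy d_{x²−y²} orbital empty and maximises CFSE.

square planar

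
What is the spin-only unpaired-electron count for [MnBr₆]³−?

4 unpaired electrons

Ligand charges: each bromide is −1. With an overall charge of −3 the manganese centre must be in the +3 oxidation state.
Mn sits in group 7, so the d-electron count is 7 − 3 = 4.
The spin state decides the count: Bromide is a weak-field ligand for a first-row metal, so the complex is high-spin.
An octahedral high-spin d⁴ ion is t₂g³e_g¹, giving 4 unpaired electrons.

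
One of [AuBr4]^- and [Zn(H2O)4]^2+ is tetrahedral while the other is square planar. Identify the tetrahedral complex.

For [AuBr4]^-: Summing ligand charges against the −1 overall charge gives an oxidation state of +3 for gold. Au sits in group 11, so the d-electron count is 11 − 3 = 8. A 5d d⁸ ion has a large crystal-field splitting; square planar leaves the high-energy d_{x²−y²} orbital empty and maximises CFSE. → square planar.
For [Zn(H2O)4]^2+: Summing ligand charges against the +2 overall charge gives an oxidation state of +2 for zinc. Zinc is a group-12 element; Zn(II) is therefore d¹⁰. A d¹⁰ ion has no crystal-field stabilisation preference between square planar and tetrahedral, so four ligands adopt the sterically favoured tetrahedral geometry. → tetrahedral.

[Zn(H2O)4]^2+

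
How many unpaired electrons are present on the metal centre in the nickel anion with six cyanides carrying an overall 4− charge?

2

Summing ligand charges against the −4 overall charge gives an oxidation state of +2 for nickel.
Ni sits in group 10, so the d-electron count is 10 − 2 = 8.
In an octahedral field the d⁸ configuration is t₂g⁶e_g² (only one arrangement possible), giving 2 unpaired electrons.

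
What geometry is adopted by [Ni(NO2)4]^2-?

square planar

Each nitro (N-bound nitrite) is −1; balancing the −2 overall charge requires Ni(II).
Nickel is a group-10 element; Ni(II) is therefore d⁸.
With 4 monodentate ligands the coordination number is 4.
Nitro (N-bound nitrite) is a strong-field ligand (high in the spectrochemical series).
A 3d d⁸ ion with strong-field ligands gains enough CFSE to favour square planar over tetrahedral.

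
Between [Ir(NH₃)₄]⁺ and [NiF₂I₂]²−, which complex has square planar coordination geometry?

[Ir(NH₃)₄]⁺

For [Ir(NH₃)₄]⁺: Ammonia is neutral; balancing the +1 overall charge requires Ir(I). Group 9 minus oxidation state 1 gives a d⁸ configuration. A 5d d⁸ ion has a large crystal-field splitting; square planar leaves the high-energy d_{x²−y²} orbital empty and maximises CFSE. → square planar.
For [NiF₂I₂]²−: Ligand charges: each fluoride is −1; each iodide is −1. With an overall charge of −2 the nickel centre must be in the +2 oxidation state. Nickel is a group-10 element; Ni(II) is therefore d⁸. Fluoride and iodide are weak-field ligands. With weak-field ligands the CFSE gain from square planar is small, so a 3d d⁸ ion takes the sterically preferred tetrahedral geometry. → tetrahedral.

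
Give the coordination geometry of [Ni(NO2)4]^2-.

square planar

Summing ligand charges against the −2 overall charge gives an oxidation state of +2 for nickel.
Nickel is a group-10 element; Ni(II) is therefore d⁸.
Coordination number: 4.
Nitro (N-bound nitrite) is a strong-field ligand (high in the spectrochemical series).
A 3d d⁸ ion with strong-field ligands gains enough CFSE to favour square planar over tetrahedral.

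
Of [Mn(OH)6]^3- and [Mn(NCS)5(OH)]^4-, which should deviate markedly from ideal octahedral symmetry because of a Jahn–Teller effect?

[Mn(OH)6]^3-

[Mn(OH)6]^3-: Summing ligand charges against the −3 overall charge gives an oxidation state of +3 for manganese. Mn sits in group 7, so the d-electron count is 7 − 3 = 4. Hydroxide is a weak-field ligand for a first-row metal, so the complex is high-spin. The t₂g³e_g¹ (high-spin) configuration has an unevenly filled e_g set; the Jahn–Teller theorem predicts a tetragonal distortion (typically axial elongation) to lift the degeneracy.
[Mn(NCS)5(OH)]^4-: Ligand charges: each isothiocyanate is −1; each hydroxide is −1. With an overall charge of −4 the manganese centre must be in the +2 oxidation state. Mn sits in group 7, so the d-electron count is 7 − 2 = 5. Hydroxide and isothiocyanate are weak-field ligands for a first-row metal, so the complex is high-spin. The d⁵ configuration leaves the e_g set evenly filled (or empty) — no strong Jahn–Teller driving force.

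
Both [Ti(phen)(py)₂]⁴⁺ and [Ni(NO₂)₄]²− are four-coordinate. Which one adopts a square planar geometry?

[Ni(NO₂)₄]²−

For [Ti(phen)(py)₂]⁴⁺: Ligand charges: 1,10-phenanthroline is neutral; pyridine is neutral. With an overall charge of +4 the titanium centre must be in the +4 oxidation state. Group 4 minus oxidation state 4 gives a d⁰ configuration. A d⁰ ion has no crystal-field stabilisation preference between square planar and tetrahedral, so four ligands adopt the sterically favoured tetrahedral geometry. → tetrahedral.
For [Ni(NO₂)₄]²−: Summing ligand charges against the −2 overall charge gives an oxidation state of +2 for nickel. Nickel is a group-10 element; Ni(II) is therefore d⁸. Nitro (N-bound nitrite) is a strong-field ligand (high in the spectrochemical series). A 3d d⁸ ion with strong-field ligands gains enough CFSE to favour square planar over tetrahedral. → square planar.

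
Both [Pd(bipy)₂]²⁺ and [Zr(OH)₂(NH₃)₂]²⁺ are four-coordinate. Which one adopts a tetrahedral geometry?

For [Pd(bipy)₂]²⁺: Summing ligand charges against the +2 overall charge gives an oxidation state of +2 for palladium. Pd sits in group 10, so the d-electron count is 10 − 2 = 8. A 4d d⁸ ion has a large crystal-field splitting; square planar leaves the high-energy d_{x²−y²} orbital empty and maximises CFSE. → square planar.
For [Zr(OH)₂(NH₃)₂]²⁺: Summing ligand charges against the +2 overall charge gives an oxidation state of +4 for zirconium. Zr sits in group 4, so the d-electron count is 4 − 4 = 0. A d⁰ ion has no crystal-field stabilisation preference between square planar and tetrahedral, so four ligands adopt the sterically favoured tetrahedral geometry. → tetrahedral.

[Zr(OH)₂(NH₃)₂]²⁺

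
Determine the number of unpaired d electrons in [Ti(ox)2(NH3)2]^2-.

Each oxalate is −2; ammonia is neutral; balancing the −2 overall charge requires Ti(II).
Group 4 minus oxidation state 2 gives a d² configuration.
Counting donor atoms: 2×oxalate (bidentate) → 4 donors; 2×ammonia (monodentate) → 2 donors. Coordination number = 6.
In an octahedral field the d² configuration is t₂g²e_g⁰ (only one arrangement possible), giving 2 unpaired electrons.

2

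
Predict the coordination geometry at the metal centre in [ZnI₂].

linear

Ligand charges: each iodide is −1. With an overall charge of 0 the zinc centre must be in the +2 oxidation state.
Zinc is a group-12 element; Zn(II) is therefore d¹⁰.
Coordination number: 2.
A d¹⁰ ion with only two ligands adopts a linear arrangement (sp hybridisation; no CFSE preference).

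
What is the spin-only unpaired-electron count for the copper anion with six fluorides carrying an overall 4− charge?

1

Ligand charges: each fluoride is −1. With an overall charge of −4 the copper centre must be in the +2 oxidation state.
Cu sits in group 11, so the d-electron count is 11 − 2 = 9.
In an octahedral field the d⁹ configuration is t₂g⁶e_g³ (only one arrangement possible), giving 1 unpaired electron.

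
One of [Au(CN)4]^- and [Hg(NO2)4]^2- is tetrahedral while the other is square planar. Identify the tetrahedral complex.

For [Au(CN)4]^-: Summing ligand charges against the −1 overall charge gives an oxidation state of +3 for gold. Group 11 minus oxidation state 3 gives a d⁸ configuration. A 5d d⁸ ion has a large crystal-field splitting; square planar leaves the high-energy d_{x²−y²} orbital empty and maximises CFSE. → square planar.
For [Hg(NO2)4]^2-: Ligand charges: each nitro (N-bound nitrite) is −1. With an overall charge of −2 the mercury centre must be in the +2 oxidation state. Hg sits in group 12, so the d-electron count is 12 − 2 = 10. A d¹⁰ ion has no crystal-field stabilisation preference between square planar and tetrahedral, so four ligands adopt the sterically favoured tetrahedral geometry. → tetrahedral.

[Hg(NO2)4]^2-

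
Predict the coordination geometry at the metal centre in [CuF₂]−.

Each fluoride is −1; balancing the −1 overall charge requires Cu(I).
Cu sits in group 11, so the d-electron count is 11 − 1 = 10.
Coordination number: 2.
A d¹⁰ ion with only two ligands adopts a linear arrangement (sp hybridisation; no CFSE preference).

linear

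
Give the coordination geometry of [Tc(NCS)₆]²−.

octahedral

Ligand charges: each isothiocyanate is −1. With an overall charge of −2 the technetium centre must be in the +4 oxidation state.
Technetium is a group-7 element; Tc(IV) is therefore d³.
Coordination number: 6.
Six donors around a single metal centre give an octahedral coordination sphere.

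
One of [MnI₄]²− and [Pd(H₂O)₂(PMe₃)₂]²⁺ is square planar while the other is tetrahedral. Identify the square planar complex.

[Pd(H₂O)₂(PMe₃)₂]²⁺

For [MnI₄]²−: Each iodide is −1; balancing the −2 overall charge requires Mn(II). Manganese is a group-7 element; Mn(II) is therefore d⁵. A high-spin d⁵ ion has zero CFSE in either geometry, so four ligands adopt the sterically favoured tetrahedral geometry. → tetrahedral.
For [Pd(H₂O)₂(PMe₃)₂]²⁺: Water is neutral; trimethylphosphine is neutral; balancing the +2 overall charge requires Pd(II). Palladium is a group-10 element; Pd(II) is therefore d⁸. A 4d d⁸ ion has a large crystal-field splitting; square planar leaves the high-energy d_{x²−y²} orbital empty and maximises CFSE. → square planar.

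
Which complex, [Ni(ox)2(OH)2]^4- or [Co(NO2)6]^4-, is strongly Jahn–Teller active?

[Co(NO2)6]^4-

[Ni(ox)2(OH)2]^4-: Ligand charges: each oxalate is −2; each hydroxide is −1. With an overall charge of −4 the nickel centre must be in the +2 oxidation state. Ni sits in group 10, so the d-electron count is 10 − 2 = 8. The d⁸ configuration leaves the e_g set evenly filled (or empty) — no strong Jahn–Teller driving force.
[Co(NO2)6]^4-: Summing ligand charges against the −4 overall charge gives an oxidation state of +2 for cobalt. Cobalt is a group-9 element; Co(II) is therefore d⁷. Nitro (N-bound nitrite) is a strong-field ligand (high in the spectrochemical series) for a first-row metal, so the complex is low-spin. The t₂g⁶e_g¹ (low-spin) configuration has an unevenly filled e_g set; the Jahn–Teller theorem predicts a tetragonal distortion (typically axial elongation) to lift the degeneracy.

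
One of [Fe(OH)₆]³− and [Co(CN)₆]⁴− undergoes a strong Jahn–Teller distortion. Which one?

[Co(CN)₆]⁴−

[Fe(OH)₆]³−: Summing ligand charges against the −3 overall charge gives an oxidation state of +3 for iron. Group 8 minus oxidation state 3 gives a d⁵ configuration. Hydroxide is a weak-field ligand for a first-row metal, so the complex is high-spin. The d⁵ configuration leaves the e_g set evenly filled (or empty) — no strong Jahn–Teller driving force.
[Co(CN)₆]⁴−: Summing ligand charges against the −4 overall charge gives an oxidation state of +2 for cobalt. Cobalt is a group-9 element; Co(II) is therefore d⁷. Cyanide is a strong-field ligand (high in the spectrochemical series) for a first-row metal, so the complex is low-spin. The t₂g⁶e_g¹ (low-spin) configuration has an unevenly filled e_g set; the Jahn–Teller theorem predicts a tetragonal distortion (typically axial elongation) to lift the degeneracy.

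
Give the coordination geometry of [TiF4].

Each fluoride is −1; balancing the 0 overall charge requires Ti(IV).
Group 4 minus oxidation state 4 gives a d⁰ configuration.
Coordination number: 4.
A d⁰ ion has no crystal-field stabilisation preference between square planar and tetrahedral, so four ligands adopt the sterically favoured tetrahedral geometry.

tetrahedral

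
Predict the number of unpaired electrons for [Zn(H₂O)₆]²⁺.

0

Water is neutral; balancing the +2 overall charge requires Zn(II).
Group 12 minus oxidation state 2 gives a d¹⁰ configuration.
In an octahedral field the d¹⁰ configuration is t₂g⁶e_g⁴, giving 0 unpaired electrons.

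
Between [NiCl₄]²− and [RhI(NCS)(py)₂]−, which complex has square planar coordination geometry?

For [NiCl₄]²−: Summing ligand charges against the −2 overall charge gives an oxidation state of +2 for nickel. Nickel is a group-10 element; Ni(II) is therefore d⁸. Chloride is a weak-field ligand. With weak-field ligands the CFSE gain from square planar is small, so a 3d d⁸ ion takes the sterically preferred tetrahedral geometry. → tetrahedral.
For [RhI(NCS)(py)₂]−: Summing ligand charges against the −1 overall charge gives an oxidation state of +1 for rhodium. Rh sits in group 9, so the d-electron count is 9 − 1 = 8. A 4d d⁸ ion has a large crystal-field splitting; square planar leaves the high-energy d_{x²−y²} orbital empty and maximises CFSE. → square planar.

[RhI(NCS)(py)₂]−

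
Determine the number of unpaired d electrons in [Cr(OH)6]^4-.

4 unpaired electrons

Summing ligand charges against the −4 overall charge gives an oxidation state of +2 for chromium.
Group 6 minus oxidation state 2 gives a d⁴ configuration.
The spin state decides the count: Hydroxide is a weak-field ligand for a first-row metal, so the complex is high-spin.
An octahedral high-spin d⁴ ion is t₂g³e_g¹, giving 4 unpaired electrons.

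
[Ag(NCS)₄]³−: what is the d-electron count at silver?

d¹⁰

Each isothiocyanate is −1; balancing the −3 overall charge requires Ag(I).
Ag sits in group 11, so the d-electron count is 11 − 1 = 10.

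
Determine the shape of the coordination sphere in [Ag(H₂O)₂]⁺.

Ligand charges: water is neutral. With an overall charge of +1 the silver centre must be in the +1 oxidation state.
Silver is a group-11 element; Ag(I) is therefore d¹⁰.
Coordination number: 2.
A d¹⁰ ion with only two ligands adopts a linear arrangement (sp hybridisation; no CFSE preference).

linear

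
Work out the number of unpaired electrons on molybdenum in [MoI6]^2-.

2

Each iodide is −1; balancing the −2 overall charge requires Mo(IV).
Molybdenum is a group-6 element; Mo(IV) is therefore d².
In an octahedral field the d² configuration is t₂g²e_g⁰ (only one arrangement possible), giving 2 unpaired electrons.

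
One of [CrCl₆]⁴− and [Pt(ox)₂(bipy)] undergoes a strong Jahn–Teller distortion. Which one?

[CrCl₆]⁴−: Each chloride is −1; balancing the −4 overall charge requires Cr(II). Group 6 minus oxidation state 2 gives a d⁴ configuration. Chloride is a weak-field ligand for a first-row metal, so the complex is high-spin. The t₂g³e_g¹ (high-spin) configuration has an unevenly filled e_g set; the Jahn–Teller theorem predicts a tetragonal distortion (typically axial elongation) to lift the degeneracy.
[Pt(ox)₂(bipy)]: Summing ligand charges against the 0 overall charge gives an oxidation state of +4 for platinum. Group 10 minus oxidation state 4 gives a d⁶ configuration. A 5d ion has a large Δₒ and is invariably low-spin. The d⁶ configuration leaves the e_g set evenly filled (or empty) — no strong Jahn–Teller driving force.

[CrCl₆]⁴−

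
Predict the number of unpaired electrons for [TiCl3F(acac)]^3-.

Each chloride is −1; each fluoride is −1; each acetylacetonate is −1; balancing the −3 overall charge requires Ti(II).
Group 4 minus oxidation state 2 gives a d² configuration.
Counting donor atoms: 3×chloride (monodentate) → 3 donors; 1×fluoride (monodentate) → 1 donor; 1×acetylacetonate (bidentate) → 2 donors. Coordination number = 6.
In an octahedral field the d² configuration is t₂g²e_g⁰ (only one arrangement possible), giving 2 unpaired electrons.

2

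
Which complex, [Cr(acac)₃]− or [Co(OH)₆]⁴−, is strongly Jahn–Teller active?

[Cr(acac)₃]−: Summing ligand charges against the −1 overall charge gives an oxidation state of +2 for chromium. Group 6 minus oxidation state 2 gives a d⁴ configuration. Acetylacetonate is a weak-field ligand for a first-row metal, so the complex is high-spin. The t₂g³e_g¹ (high-spin) configuration has an unevenly filled e_g set; the Jahn–Teller theorem predicts a tetragonal distortion (typically axial elongation) to lift the degeneracy.
[Co(OH)₆]⁴−: Each hydroxide is −1; balancing the −4 overall charge requires Co(II). Group 9 minus oxidation state 2 gives a d⁷ configuration. Hydroxide is a weak-field ligand for a first-row metal, so the complex is high-spin. The d⁷ configuration leaves the e_g set evenly filled (or empty) — no strong Jahn–Teller driving force.

[Cr(acac)₃]−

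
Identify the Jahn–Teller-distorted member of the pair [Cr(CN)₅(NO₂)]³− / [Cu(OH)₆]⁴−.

[Cu(OH)₆]⁴−

[Cr(CN)₅(NO₂)]³−: Ligand charges: each cyanide is −1; each nitro (N-bound nitrite) is −1. With an overall charge of −3 the chromium centre must be in the +3 oxidation state. Group 6 minus oxidation state 3 gives a d³ configuration. The d³ configuration leaves the e_g set evenly filled (or empty) — no strong Jahn–Teller driving force.
[Cu(OH)₆]⁴−: Summing ligand charges against the −4 overall charge gives an oxidation state of +2 for copper. Copper is a group-11 element; Cu(II) is therefore d⁹. The t₂g⁶e_g³ configuration has an unevenly filled e_g set; the Jahn–Teller theorem predicts a tetragonal distortion (typically axial elongation) to lift the degeneracy.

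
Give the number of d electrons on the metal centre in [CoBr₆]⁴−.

Ligand charges: each bromide is −1. With an overall charge of −4 the cobalt centre must be in the +2 oxidation state.
Cobalt is a group-9 element; Co(II) is therefore d⁷.

d7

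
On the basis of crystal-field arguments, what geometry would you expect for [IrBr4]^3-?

square planar

Each bromide is −1; balancing the −3 overall charge requires Ir(I).
Group 9 minus oxidation state 1 gives a d⁸ configuration.
With 4 monodentate ligands the coordination number is 4.
A 5d d⁸ ion has a large crystal-field splitting; square planar leaves the high-energy d_{x²−y²} orbital empty and maximises CFSE.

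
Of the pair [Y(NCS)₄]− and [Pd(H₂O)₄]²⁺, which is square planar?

[Pd(H₂O)₄]²⁺

For [Y(NCS)₄]−: Summing ligand charges against the −1 overall charge gives an oxidation state of +3 for yttrium. Group 3 minus oxidation state 3 gives a d⁰ configuration. A d⁰ ion has no crystal-field stabilisation preference between square planar and tetrahedral, so four ligands adopt the sterically favoured tetrahedral geometry. → tetrahedral.
For [Pd(H₂O)₄]²⁺: Water is neutral; balancing the +2 overall charge requires Pd(II). Palladium is a group-10 element; Pd(II) is therefore d⁸. A 4d d⁸ ion has a large crystal-field splitting; square planar leaves the high-energy d_{x²−y²} orbital empty and maximises CFSE. → square planar.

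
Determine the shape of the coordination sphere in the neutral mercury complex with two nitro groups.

Each nitro (N-bound nitrite) is −1; balancing the 0 overall charge requires Hg(II).
Hg sits in group 12, so the d-electron count is 12 − 2 = 10.
Coordination number: 2.
A d¹⁰ ion with only two ligands adopts a linear arrangement (sp hybridisation; no CFSE preference).

linear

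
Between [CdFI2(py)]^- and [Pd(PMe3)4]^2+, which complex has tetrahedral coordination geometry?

[CdFI2(py)]^-

For [CdFI2(py)]^-: Summing ligand charges against the −1 overall charge gives an oxidation state of +2 for cadmium. Cd sits in group 12, so the d-electron count is 12 − 2 = 10. A d¹⁰ ion has no crystal-field stabilisation preference between square planar and tetrahedral, so four ligands adopt the sterically favoured tetrahedral geometry. → tetrahedral.
For [Pd(PMe3)4]^2+: Trimethylphosphine is neutral; balancing the +2 overall charge requires Pd(II). Pd sits in group 10, so the d-electron count is 10 − 2 = 8. A 4d d⁸ ion has a large crystal-field splitting; square planar leaves the high-energy d_{x²−y²} orbital empty and maximises CFSE. → square planar.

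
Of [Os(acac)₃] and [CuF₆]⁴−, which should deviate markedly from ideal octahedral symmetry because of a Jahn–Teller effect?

[Os(acac)₃]: Ligand charges: each acetylacetonate is −1. With an overall charge of 0 the osmium centre must be in the +3 oxidation state. Os sits in group 8, so the d-electron count is 8 − 3 = 5. A 5d ion has a large Δₒ and is invariably low-spin. The d⁵ configuration leaves the e_g set evenly filled (or empty) — no strong Jahn–Teller driving force.
[CuF₆]⁴−: Each fluoride is −1; balancing the −4 overall charge requires Cu(II). Cu sits in group 11, so the d-electron count is 11 − 2 = 9. The t₂g⁶e_g³ configuration has an unevenly filled e_g set; the Jahn–Teller theorem predicts a tetragonal distortion (typically axial elongation) to lift the degeneracy.

[CuF₆]⁴−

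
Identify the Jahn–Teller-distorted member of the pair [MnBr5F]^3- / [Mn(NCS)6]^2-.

[MnBr5F]^3-: Ligand charges: each bromide is −1; each fluoride is −1. With an overall charge of −3 the manganese centre must be in the +3 oxidation state. Manganese is a group-7 element; Mn(III) is therefore d⁴. Bromide and fluoride are weak-field ligands for a first-row metal, so the complex is high-spin. The t₂g³e_g¹ (high-spin) configuration has an unevenly filled e_g set; the Jahn–Teller theorem predicts a tetragonal distortion (typically axial elongation) to lift the degeneracy.
[Mn(NCS)6]^2-: Each isothiocyanate is −1; balancing the −2 overall charge requires Mn(IV). Mn sits in group 7, so the d-electron count is 7 − 4 = 3. The d³ configuration leaves the e_g set evenly filled (or empty) — no strong Jahn–Teller driving force.

[MnBr5F]^3-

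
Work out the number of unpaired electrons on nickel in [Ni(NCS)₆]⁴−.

2 unpaired electrons

Ligand charges: each isothiocyanate is −1. With an overall charge of −4 the nickel centre must be in the +2 oxidation state.
Nickel is a group-10 element; Ni(II) is therefore d⁸.
In an octahedral field the d⁸ configuration is t₂g⁶e_g² (only one arrangement possible), giving 2 unpaired electrons.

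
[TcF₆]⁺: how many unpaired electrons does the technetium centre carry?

Ligand charges: each fluoride is −1. With an overall charge of +1 the technetium centre must be in the +7 oxidation state.
Technetium is a group-7 element; Tc(VII) is therefore d⁰.
In an octahedral field the d⁰ configuration is t₂g⁰e_g⁰, giving 0 unpaired electrons.

0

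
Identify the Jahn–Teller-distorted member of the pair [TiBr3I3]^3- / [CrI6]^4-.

[TiBr3I3]^3-: Ligand charges: each bromide is −1; each iodide is −1. With an overall charge of −3 the titanium centre must be in the +3 oxidation state. Ti sits in group 4, so the d-electron count is 4 − 3 = 1. The d¹ configuration leaves the e_g set evenly filled (or empty) — no strong Jahn–Teller driving force.
[CrI6]^4-: Ligand charges: each iodide is −1. With an overall charge of −4 the chromium centre must be in the +2 oxidation state. Cr sits in group 6, so the d-electron count is 6 − 2 = 4. Iodide is a weak-field ligand for a first-row metal, so the complex is high-spin. The t₂g³e_g¹ (high-spin) configuration has an unevenly filled e_g set; the Jahn–Teller theorem predicts a tetragonal distortion (typically axial elongation) to lift the degeneracy.

[CrI6]^4-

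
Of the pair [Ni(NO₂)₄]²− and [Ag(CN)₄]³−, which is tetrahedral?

[Ag(CN)₄]³−

For [Ni(NO₂)₄]²−: Ligand charges: each nitro (N-bound nitrite) is −1. With an overall charge of −2 the nickel centre must be in the +2 oxidation state. Ni sits in group 10, so the d-electron count is 10 − 2 = 8. Nitro (N-bound nitrite) is a strong-field ligand (high in the spectrochemical series). A 3d d⁸ ion with strong-field ligands gains enough CFSE to favour square planar over tetrahedral. → square planar.
For [Ag(CN)₄]³−: Summing ligand charges against the −3 overall charge gives an oxidation state of +1 for silver. Silver is a group-11 element; Ag(I) is therefore d¹⁰. A d¹⁰ ion has no crystal-field stabilisation preference between square planar and tetrahedral, so four ligands adopt the sterically favoured tetrahedral geometry. → tetrahedral.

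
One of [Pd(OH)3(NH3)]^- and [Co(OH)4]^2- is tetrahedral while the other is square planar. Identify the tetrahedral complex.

For [Pd(OH)3(NH3)]^-: Summing ligand charges against the −1 overall charge gives an oxidation state of +2 for palladium. Group 10 minus oxidation state 2 gives a d⁸ configuration. A 4d d⁸ ion has a large crystal-field splitting; square planar leaves the high-energy d_{x²−y²} orbital empty and maximises CFSE. → square planar.
For [Co(OH)4]^2-: Summing ligand charges against the −2 overall charge gives an oxidation state of +2 for cobalt. Cobalt is a group-9 element; Co(II) is therefore d⁷. For a high-spin 3d d⁷ ion with weak-field ligands the small Δₜ gives little square-planar CFSE advantage, so four ligands adopt the sterically favoured tetrahedral geometry. → tetrahedral.

[Co(OH)4]^2-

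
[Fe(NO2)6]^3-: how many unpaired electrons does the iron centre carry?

Summing ligand charges against the −3 overall charge gives an oxidation state of +3 for iron.
Iron is a group-8 element; Fe(III) is therefore d⁵.
The spin state decides the count: Nitro (N-bound nitrite) is a strong-field ligand (high in the spectrochemical series) for a first-row metal, so the complex is low-spin.
An octahedral low-spin d⁵ ion is t₂g⁵e_g⁰, giving 1 unpaired electron.

1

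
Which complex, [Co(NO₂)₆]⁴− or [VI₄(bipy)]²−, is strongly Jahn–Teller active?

[Co(NO₂)₆]⁴−

[Co(NO₂)₆]⁴−: Each nitro (N-bound nitrite) is −1; balancing the −4 overall charge requires Co(II). Co sits in group 9, so the d-electron count is 9 − 2 = 7. Nitro (N-bound nitrite) is a strong-field ligand (high in the spectrochemical series) for a first-row metal, so the complex is low-spin. The t₂g⁶e_g¹ (low-spin) configuration has an unevenly filled e_g set; the Jahn–Teller theorem predicts a tetragonal distortion (typically axial elongation) to lift the degeneracy.
[VI₄(bipy)]²−: Each iodide is −1; 2,2′-bipyridine is neutral; balancing the −2 overall charge requires V(II). Group 5 minus oxidation state 2 gives a d³ configuration. The d³ configuration leaves the e_g set evenly filled (or empty) — no strong Jahn–Teller driving force.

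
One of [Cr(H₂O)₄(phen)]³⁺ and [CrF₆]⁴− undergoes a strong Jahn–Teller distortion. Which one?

[CrF₆]⁴−

[Cr(H₂O)₄(phen)]³⁺: Ligand charges: water is neutral; 1,10-phenanthroline is neutral. With an overall charge of +3 the chromium centre must be in the +3 oxidation state. Group 6 minus oxidation state 3 gives a d³ configuration. The d³ configuration leaves the e_g set evenly filled (or empty) — no strong Jahn–Teller driving force.
[CrF₆]⁴−: Ligand charges: each fluoride is −1. With an overall charge of −4 the chromium centre must be in the +2 oxidation state. Group 6 minus oxidation state 2 gives a d⁴ configuration. Fluoride is a weak-field ligand for a first-row metal, so the complex is high-spin. The t₂g³e_g¹ (high-spin) configuration has an unevenly filled e_g set; the Jahn–Teller theorem predicts a tetragonal distortion (typically axial elongation) to lift the degeneracy.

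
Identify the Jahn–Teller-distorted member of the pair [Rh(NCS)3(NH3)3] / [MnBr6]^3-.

[Rh(NCS)3(NH3)3]: Each isothiocyanate is −1; ammonia is neutral; balancing the 0 overall charge requires Rh(III). Rh sits in group 9, so the d-electron count is 9 − 3 = 6. A 4d ion has a large Δₒ and is invariably low-spin. The d⁶ configuration leaves the e_g set evenly filled (or empty) — no strong Jahn–Teller driving force.
[MnBr6]^3-: Ligand charges: each bromide is −1. With an overall charge of −3 the manganese centre must be in the +3 oxidation state. Manganese is a group-7 element; Mn(III) is therefore d⁴. Bromide is a weak-field ligand for a first-row metal, so the complex is high-spin. The t₂g³e_g¹ (high-spin) configuration has an unevenly filled e_g set; the Jahn–Teller theorem predicts a tetragonal distortion (typically axial elongation) to lift the degeneracy.

[MnBr6]^3-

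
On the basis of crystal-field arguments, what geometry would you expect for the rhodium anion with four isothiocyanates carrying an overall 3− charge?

square planar

Summing ligand charges against the −3 overall charge gives an oxidation state of +1 for rhodium.
Rhodium is a group-9 element; Rh(I) is therefore d⁸.
Coordination number: 4.
A 4d d⁸ ion has a large crystal-field splitting; square planar leaves the high-energy d_{x²−y²} orbital empty and maximises CFSE.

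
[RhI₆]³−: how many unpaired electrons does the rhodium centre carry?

0 unpaired electrons

Ligand charges: each iodide is −1. With an overall charge of −3 the rhodium centre must be in the +3 oxidation state.
Rh sits in group 9, so the d-electron count is 9 − 3 = 6.
The spin state decides the count: a 4d ion has a large Δₒ and is invariably low-spin.
An octahedral low-spin d⁶ ion is t₂g⁶e_g⁰, giving 0 unpaired electrons.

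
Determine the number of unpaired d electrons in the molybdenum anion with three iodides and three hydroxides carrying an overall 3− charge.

3

Each iodide is −1; each hydroxide is −1; balancing the −3 overall charge requires Mo(III).
Mo sits in group 6, so the d-electron count is 6 − 3 = 3.
In an octahedral field the d³ configuration is t₂g³e_g⁰ (only one arrangement possible), giving 3 unpaired electrons.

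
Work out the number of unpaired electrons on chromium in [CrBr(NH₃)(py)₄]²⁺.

3 unpaired electrons

Ligand charges: each bromide is −1; ammonia is neutral; pyridine is neutral. With an overall charge of +2 the chromium centre must be in the +3 oxidation state.
Group 6 minus oxidation state 3 gives a d³ configuration.
In an octahedral field the d³ configuration is t₂g³e_g⁰ (only one arrangement possible), giving 3 unpaired electrons.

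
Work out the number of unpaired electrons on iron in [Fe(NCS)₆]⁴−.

4 unpaired electrons

Each isothiocyanate is −1; balancing the −4 overall charge requires Fe(II).
Fe sits in group 8, so the d-electron count is 8 − 2 = 6.
The spin state decides the count: Isothiocyanate is a weak-field ligand for a first-row metal, so the complex is high-spin.
An octahedral high-spin d⁶ ion is t₂g⁴e_g², giving 4 unpaired electrons.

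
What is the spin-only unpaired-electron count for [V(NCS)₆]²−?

Each isothiocyanate is −1; balancing the −2 overall charge requires V(IV).
Vanadium is a group-5 element; V(IV) is therefore d¹.
In an octahedral field the d¹ configuration is t₂g¹e_g⁰ (only one arrangement possible), giving 1 unpaired electron.

1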